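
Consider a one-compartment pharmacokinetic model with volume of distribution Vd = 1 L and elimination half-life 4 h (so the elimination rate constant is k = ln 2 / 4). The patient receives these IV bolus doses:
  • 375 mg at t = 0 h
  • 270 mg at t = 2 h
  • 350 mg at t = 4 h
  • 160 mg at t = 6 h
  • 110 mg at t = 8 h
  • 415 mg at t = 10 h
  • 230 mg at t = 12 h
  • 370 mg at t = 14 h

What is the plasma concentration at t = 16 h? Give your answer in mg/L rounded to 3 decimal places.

670.191 mg/L

k = ln 2 / 4 = 0.17329 per h
Dose 1 (375 mg at t=0 h): 375·exp(−0.17329·16) = 23.438 mg/L
Dose 2 (270 mg at t=2 h): 270·exp(−0.17329·14) = 23.865 mg/L
Dose 3 (350 mg at t=4 h): 350·exp(−0.17329·12) = 43.750 mg/L
Dose 4 (160 mg at t=6 h): 160·exp(−0.17329·10) = 28.284 mg/L
Dose 5 (110 mg at t=8 h): 110·exp(−0.17329·8) = 27.500 mg/L
Dose 6 (415 mg at t=10 h): 415·exp(−0.17329·6) = 146.725 mg/L
Dose 7 (230 mg at t=12 h): 230·exp(−0.17329·4) = 115.000 mg/L
Dose 8 (370 mg at t=14 h): 370·exp(−0.17329·2) = 261.630 mg/L
C(16) = 23.438 + 23.865 + 43.750 + 28.284 + 27.500 + 146.725 + 115.000 + 261.630 = 670.191 mg/L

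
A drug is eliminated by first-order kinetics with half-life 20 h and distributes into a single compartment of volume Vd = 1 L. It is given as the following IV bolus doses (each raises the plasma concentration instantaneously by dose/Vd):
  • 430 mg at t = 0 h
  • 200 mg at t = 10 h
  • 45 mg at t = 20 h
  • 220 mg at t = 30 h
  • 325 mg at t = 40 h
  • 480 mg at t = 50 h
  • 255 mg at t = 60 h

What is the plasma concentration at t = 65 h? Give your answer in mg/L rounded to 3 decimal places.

786.279 mg/L

k = ln 2 / 20 = 0.03466 per h
Dose 1 (430 mg at t=0 h): 430·exp(−0.03466·65) = 45.198 mg/L
Dose 2 (200 mg at t=10 h): 200·exp(−0.03466·55) = 29.730 mg/L
Dose 3 (45 mg at t=20 h): 45·exp(−0.03466·45) = 9.460 mg/L
Dose 4 (220 mg at t=30 h): 220·exp(−0.03466·35) = 65.406 mg/L
Dose 5 (325 mg at t=40 h): 325·exp(−0.03466·25) = 136.646 mg/L
Dose 6 (480 mg at t=50 h): 480·exp(−0.03466·15) = 285.410 mg/L
Dose 7 (255 mg at t=60 h): 255·exp(−0.03466·5) = 214.429 mg/L
C(65) = 45.198 + 29.730 + 9.460 + 65.406 + 136.646 + 285.410 + 214.429 = 786.279 mg/L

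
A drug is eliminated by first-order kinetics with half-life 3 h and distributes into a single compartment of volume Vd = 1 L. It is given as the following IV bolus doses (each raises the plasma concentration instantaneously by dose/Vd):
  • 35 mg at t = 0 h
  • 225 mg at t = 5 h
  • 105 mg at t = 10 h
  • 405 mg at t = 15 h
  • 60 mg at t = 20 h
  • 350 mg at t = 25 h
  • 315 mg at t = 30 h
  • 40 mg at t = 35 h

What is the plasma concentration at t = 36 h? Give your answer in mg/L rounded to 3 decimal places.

143.152 mg/L

k = ln 2 / 3 = 0.23105 per h
Dose 1 (35 mg at t=0 h): 35·exp(−0.23105·36) = 0.009 mg/L
Dose 2 (225 mg at t=5 h): 225·exp(−0.23105·31) = 0.174 mg/L
Dose 3 (105 mg at t=10 h): 105·exp(−0.23105·26) = 0.258 mg/L
Dose 4 (405 mg at t=15 h): 405·exp(−0.23105·21) = 3.164 mg/L
Dose 5 (60 mg at t=20 h): 60·exp(−0.23105·16) = 1.488 mg/L
Dose 6 (350 mg at t=25 h): 350·exp(−0.23105·11) = 27.561 mg/L
Dose 7 (315 mg at t=30 h): 315·exp(−0.23105·6) = 78.750 mg/L
Dose 8 (40 mg at t=35 h): 40·exp(−0.23105·1) = 31.748 mg/L
C(36) = 0.009 + 0.174 + 0.258 + 3.164 + 1.488 + 27.561 + 78.750 + 31.748 = 143.152 mg/L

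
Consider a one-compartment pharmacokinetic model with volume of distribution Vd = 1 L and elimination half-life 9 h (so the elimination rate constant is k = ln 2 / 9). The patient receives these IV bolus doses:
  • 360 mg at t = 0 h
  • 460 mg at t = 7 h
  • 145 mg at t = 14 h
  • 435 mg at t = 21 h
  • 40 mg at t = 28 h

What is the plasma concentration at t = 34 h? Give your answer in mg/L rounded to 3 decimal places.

299.854 mg/L

k = ln 2 / 9 = 0.07702 per h
Dose 1 (360 mg at t=0 h): 360·exp(−0.07702·34) = 26.247 mg/L
Dose 2 (460 mg at t=7 h): 460·exp(−0.07702·27) = 57.500 mg/L
Dose 3 (145 mg at t=14 h): 145·exp(−0.07702·20) = 31.075 mg/L
Dose 4 (435 mg at t=21 h): 435·exp(−0.07702·13) = 159.834 mg/L
Dose 5 (40 mg at t=28 h): 40·exp(−0.07702·6) = 25.198 mg/L
C(34) = 26.247 + 57.500 + 31.075 + 159.834 + 25.198 = 299.854 mg/L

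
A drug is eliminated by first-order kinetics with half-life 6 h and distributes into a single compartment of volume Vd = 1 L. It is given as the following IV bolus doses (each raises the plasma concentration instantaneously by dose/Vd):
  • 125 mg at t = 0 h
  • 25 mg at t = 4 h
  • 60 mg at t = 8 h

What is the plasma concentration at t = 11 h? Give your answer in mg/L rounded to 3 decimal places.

88.640 mg/L

k = ln 2 / 6 = 0.11552 per h
Dose 1 (125 mg at t=0 h): 125·exp(−0.11552·11) = 35.077 mg/L
Dose 2 (25 mg at t=4 h): 25·exp(−0.11552·7) = 11.136 mg/L
Dose 3 (60 mg at t=8 h): 60·exp(−0.11552·3) = 42.426 mg/L
C(11) = 35.077 + 11.136 + 42.426 = 88.640 mg/L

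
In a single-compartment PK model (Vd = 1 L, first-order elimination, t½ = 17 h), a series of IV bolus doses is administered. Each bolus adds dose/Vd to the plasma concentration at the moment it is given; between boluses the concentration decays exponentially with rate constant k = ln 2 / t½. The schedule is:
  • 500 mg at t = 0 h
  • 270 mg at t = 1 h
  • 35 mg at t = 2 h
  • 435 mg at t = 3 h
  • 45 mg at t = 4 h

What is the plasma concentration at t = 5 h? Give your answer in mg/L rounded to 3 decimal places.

k = ln 2 / 17 = 0.04077 per h
Dose 1 (500 mg at t=0 h): 500·exp(−0.04077·5) = 407.785 mg/L
Dose 2 (270 mg at t=1 h): 270·exp(−0.04077·4) = 229.368 mg/L
Dose 3 (35 mg at t=2 h): 35·exp(−0.04077·3) = 30.970 mg/L
Dose 4 (435 mg at t=3 h): 435·exp(−0.04077·2) = 400.935 mg/L
Dose 5 (45 mg at t=4 h): 45·exp(−0.04077·1) = 43.202 mg/L
C(5) = 407.785 + 229.368 + 30.970 + 400.935 + 43.202 = 1112.261 mg/L

1112.261 mg/L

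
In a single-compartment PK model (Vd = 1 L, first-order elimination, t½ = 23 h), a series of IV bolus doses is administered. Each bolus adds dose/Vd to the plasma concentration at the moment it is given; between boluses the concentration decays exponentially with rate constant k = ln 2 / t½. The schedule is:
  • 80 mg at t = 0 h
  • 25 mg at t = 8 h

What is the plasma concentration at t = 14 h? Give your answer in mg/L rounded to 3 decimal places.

73.328 mg/L

k = ln 2 / 23 = 0.03014 per h
Dose 1 (80 mg at t=0 h): 80·exp(−0.03014·14) = 52.463 mg/L
Dose 2 (25 mg at t=8 h): 25·exp(−0.03014·6) = 20.865 mg/L
C(14) = 52.463 + 20.865 = 73.328 mg/L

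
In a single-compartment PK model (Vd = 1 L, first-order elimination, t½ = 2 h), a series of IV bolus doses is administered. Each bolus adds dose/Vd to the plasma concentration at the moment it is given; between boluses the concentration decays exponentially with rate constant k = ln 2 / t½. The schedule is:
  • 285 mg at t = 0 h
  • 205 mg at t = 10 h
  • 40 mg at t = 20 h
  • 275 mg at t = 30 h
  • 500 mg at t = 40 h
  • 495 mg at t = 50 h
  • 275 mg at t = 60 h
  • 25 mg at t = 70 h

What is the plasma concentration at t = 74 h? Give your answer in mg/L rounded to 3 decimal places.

k = ln 2 / 2 = 0.34657 per h
Dose 1 (285 mg at t=0 h): 285·exp(−0.34657·74) = 0.000 mg/L
Dose 2 (205 mg at t=10 h): 205·exp(−0.34657·64) = 0.000 mg/L
Dose 3 (40 mg at t=20 h): 40·exp(−0.34657·54) = 0.000 mg/L
Dose 4 (275 mg at t=30 h): 275·exp(−0.34657·44) = 0.000 mg/L
Dose 5 (500 mg at t=40 h): 500·exp(−0.34657·34) = 0.004 mg/L
Dose 6 (495 mg at t=50 h): 495·exp(−0.34657·24) = 0.121 mg/L
Dose 7 (275 mg at t=60 h): 275·exp(−0.34657·14) = 2.148 mg/L
Dose 8 (25 mg at t=70 h): 25·exp(−0.34657·4) = 6.250 mg/L
C(74) = 0.000 + 0.000 + 0.000 + 0.000 + 0.004 + 0.121 + 2.148 + 6.250 = 8.523 mg/L

8.523 mg/L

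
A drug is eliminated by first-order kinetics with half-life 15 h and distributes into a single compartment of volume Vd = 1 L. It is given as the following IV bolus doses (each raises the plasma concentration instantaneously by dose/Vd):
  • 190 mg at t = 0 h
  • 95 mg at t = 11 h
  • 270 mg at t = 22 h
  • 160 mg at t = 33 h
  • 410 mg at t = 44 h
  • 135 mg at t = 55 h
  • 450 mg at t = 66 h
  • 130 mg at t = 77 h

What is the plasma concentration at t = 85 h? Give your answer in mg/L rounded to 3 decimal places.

408.271 mg/L

k = ln 2 / 15 = 0.04621 per h
Dose 1 (190 mg at t=0 h): 190·exp(−0.04621·85) = 3.740 mg/L
Dose 2 (95 mg at t=11 h): 95·exp(−0.04621·74) = 3.109 mg/L
Dose 3 (270 mg at t=22 h): 270·exp(−0.04621·63) = 14.691 mg/L
Dose 4 (160 mg at t=33 h): 160·exp(−0.04621·52) = 14.473 mg/L
Dose 5 (410 mg at t=44 h): 410·exp(−0.04621·41) = 61.655 mg/L
Dose 6 (135 mg at t=55 h): 135·exp(−0.04621·30) = 33.750 mg/L
Dose 7 (450 mg at t=66 h): 450·exp(−0.04621·19) = 187.029 mg/L
Dose 8 (130 mg at t=77 h): 130·exp(−0.04621·8) = 89.824 mg/L
C(85) = 3.740 + 3.109 + 14.691 + 14.473 + 61.655 + 33.750 + 187.029 + 89.824 = 408.271 mg/L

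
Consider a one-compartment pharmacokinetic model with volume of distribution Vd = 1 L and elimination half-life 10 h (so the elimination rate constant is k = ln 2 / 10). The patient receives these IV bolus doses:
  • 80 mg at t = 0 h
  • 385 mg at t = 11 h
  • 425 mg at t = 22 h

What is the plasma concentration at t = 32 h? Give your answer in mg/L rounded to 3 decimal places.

k = ln 2 / 10 = 0.06931 per h
Dose 1 (80 mg at t=0 h): 80·exp(−0.06931·32) = 8.706 mg/L
Dose 2 (385 mg at t=11 h): 385·exp(−0.06931·21) = 89.804 mg/L
Dose 3 (425 mg at t=22 h): 425·exp(−0.06931·10) = 212.500 mg/L
C(32) = 8.706 + 89.804 + 212.500 = 311.010 mg/L

311.010 mg/L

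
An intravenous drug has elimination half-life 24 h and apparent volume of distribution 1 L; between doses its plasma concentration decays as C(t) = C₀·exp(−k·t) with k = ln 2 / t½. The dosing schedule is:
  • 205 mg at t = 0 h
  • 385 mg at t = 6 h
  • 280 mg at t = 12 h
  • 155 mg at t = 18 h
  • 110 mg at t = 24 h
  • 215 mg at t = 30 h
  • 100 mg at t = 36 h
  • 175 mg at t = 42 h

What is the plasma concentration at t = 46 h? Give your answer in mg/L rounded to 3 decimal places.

k = ln 2 / 24 = 0.02888 per h
Dose 1 (205 mg at t=0 h): 205·exp(−0.02888·46) = 54.297 mg/L
Dose 2 (385 mg at t=6 h): 385·exp(−0.02888·40) = 121.267 mg/L
Dose 3 (280 mg at t=12 h): 280·exp(−0.02888·34) = 104.881 mg/L
Dose 4 (155 mg at t=18 h): 155·exp(−0.02888·28) = 69.045 mg/L
Dose 5 (110 mg at t=24 h): 110·exp(−0.02888·22) = 58.270 mg/L
Dose 6 (215 mg at t=30 h): 215·exp(−0.02888·16) = 135.442 mg/L
Dose 7 (100 mg at t=36 h): 100·exp(−0.02888·10) = 74.915 mg/L
Dose 8 (175 mg at t=42 h): 175·exp(−0.02888·4) = 155.907 mg/L
C(46) = 54.297 + 121.267 + 104.881 + 69.045 + 58.270 + 135.442 + 74.915 + 155.907 = 774.026 mg/L

774.026 mg/L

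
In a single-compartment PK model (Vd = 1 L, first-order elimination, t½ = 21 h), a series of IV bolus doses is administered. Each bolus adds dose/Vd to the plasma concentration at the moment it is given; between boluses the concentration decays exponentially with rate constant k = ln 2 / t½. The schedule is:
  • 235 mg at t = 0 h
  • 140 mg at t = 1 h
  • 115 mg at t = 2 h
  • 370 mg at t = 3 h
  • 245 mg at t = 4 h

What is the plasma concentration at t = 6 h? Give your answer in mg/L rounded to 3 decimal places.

976.723 mg/L

k = ln 2 / 21 = 0.03301 per h
Dose 1 (235 mg at t=0 h): 235·exp(−0.03301·6) = 192.779 mg/L
Dose 2 (140 mg at t=1 h): 140·exp(−0.03301·5) = 118.701 mg/L
Dose 3 (115 mg at t=2 h): 115·exp(−0.03301·4) = 100.776 mg/L
Dose 4 (370 mg at t=3 h): 370·exp(−0.03301·3) = 335.118 mg/L
Dose 5 (245 mg at t=4 h): 245·exp(−0.03301·2) = 229.349 mg/L
C(6) = 192.779 + 118.701 + 100.776 + 335.118 + 229.349 = 976.723 mg/L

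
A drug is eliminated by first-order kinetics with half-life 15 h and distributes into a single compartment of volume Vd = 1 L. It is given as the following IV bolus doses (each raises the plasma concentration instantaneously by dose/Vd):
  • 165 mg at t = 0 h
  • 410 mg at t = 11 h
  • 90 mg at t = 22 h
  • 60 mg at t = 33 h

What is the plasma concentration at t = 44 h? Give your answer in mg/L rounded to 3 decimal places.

179.486 mg/L

k = ln 2 / 15 = 0.04621 per h
Dose 1 (165 mg at t=0 h): 165·exp(−0.04621·44) = 21.600 mg/L
Dose 2 (410 mg at t=11 h): 410·exp(−0.04621·33) = 89.231 mg/L
Dose 3 (90 mg at t=22 h): 90·exp(−0.04621·22) = 32.564 mg/L
Dose 4 (60 mg at t=33 h): 60·exp(−0.04621·11) = 36.091 mg/L
C(44) = 21.600 + 89.231 + 32.564 + 36.091 = 179.486 mg/L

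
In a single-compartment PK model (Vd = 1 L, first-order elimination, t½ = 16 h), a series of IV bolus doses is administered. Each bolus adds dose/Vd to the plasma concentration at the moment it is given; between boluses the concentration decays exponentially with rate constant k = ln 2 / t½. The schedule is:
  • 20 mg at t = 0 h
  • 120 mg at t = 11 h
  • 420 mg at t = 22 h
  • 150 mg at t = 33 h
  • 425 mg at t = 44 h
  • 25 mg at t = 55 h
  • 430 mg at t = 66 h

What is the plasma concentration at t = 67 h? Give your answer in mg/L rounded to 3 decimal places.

689.426 mg/L

k = ln 2 / 16 = 0.04332 per h
Dose 1 (20 mg at t=0 h): 20·exp(−0.04332·67) = 1.098 mg/L
Dose 2 (120 mg at t=11 h): 120·exp(−0.04332·56) = 10.607 mg/L
Dose 3 (420 mg at t=22 h): 420·exp(−0.04332·45) = 59.786 mg/L
Dose 4 (150 mg at t=33 h): 150·exp(−0.04332·34) = 34.388 mg/L
Dose 5 (425 mg at t=44 h): 425·exp(−0.04332·23) = 156.913 mg/L
Dose 6 (25 mg at t=55 h): 25·exp(−0.04332·12) = 14.865 mg/L
Dose 7 (430 mg at t=66 h): 430·exp(−0.04332·1) = 411.769 mg/L
C(67) = 1.098 + 10.607 + 59.786 + 34.388 + 156.913 + 14.865 + 411.769 = 689.426 mg/L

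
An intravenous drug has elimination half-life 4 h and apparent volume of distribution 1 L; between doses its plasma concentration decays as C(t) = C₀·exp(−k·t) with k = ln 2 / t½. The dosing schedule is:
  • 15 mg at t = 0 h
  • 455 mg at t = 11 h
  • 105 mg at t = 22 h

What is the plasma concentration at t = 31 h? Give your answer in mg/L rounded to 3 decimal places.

k = ln 2 / 4 = 0.17329 per h
Dose 1 (15 mg at t=0 h): 15·exp(−0.17329·31) = 0.070 mg/L
Dose 2 (455 mg at t=11 h): 455·exp(−0.17329·20) = 14.219 mg/L
Dose 3 (105 mg at t=22 h): 105·exp(−0.17329·9) = 22.074 mg/L
C(31) = 0.070 + 14.219 + 22.074 = 36.362 mg/L

36.362 mg/L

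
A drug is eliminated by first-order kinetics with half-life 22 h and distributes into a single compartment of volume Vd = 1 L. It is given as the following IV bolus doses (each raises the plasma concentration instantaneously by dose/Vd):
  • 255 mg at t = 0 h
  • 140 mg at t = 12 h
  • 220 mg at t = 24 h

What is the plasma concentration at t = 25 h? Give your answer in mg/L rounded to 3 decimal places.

k = ln 2 / 22 = 0.03151 per h
Dose 1 (255 mg at t=0 h): 255·exp(−0.03151·25) = 116.001 mg/L
Dose 2 (140 mg at t=12 h): 140·exp(−0.03151·13) = 92.949 mg/L
Dose 3 (220 mg at t=24 h): 220·exp(−0.03151·1) = 213.177 mg/L
C(25) = 116.001 + 92.949 + 213.177 = 422.127 mg/L

422.127 mg/L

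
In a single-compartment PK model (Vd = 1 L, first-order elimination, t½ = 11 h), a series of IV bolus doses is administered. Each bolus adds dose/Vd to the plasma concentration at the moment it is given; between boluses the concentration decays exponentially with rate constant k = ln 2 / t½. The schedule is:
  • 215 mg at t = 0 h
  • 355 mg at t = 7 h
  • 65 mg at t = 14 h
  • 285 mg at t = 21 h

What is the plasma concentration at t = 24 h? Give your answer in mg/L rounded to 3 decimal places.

k = ln 2 / 11 = 0.06301 per h
Dose 1 (215 mg at t=0 h): 215·exp(−0.06301·24) = 47.386 mg/L
Dose 2 (355 mg at t=7 h): 355·exp(−0.06301·17) = 121.619 mg/L
Dose 3 (65 mg at t=14 h): 65·exp(−0.06301·10) = 34.614 mg/L
Dose 4 (285 mg at t=21 h): 285·exp(−0.06301·3) = 235.910 mg/L
C(24) = 47.386 + 121.619 + 34.614 + 235.910 = 439.528 mg/L

439.528 mg/L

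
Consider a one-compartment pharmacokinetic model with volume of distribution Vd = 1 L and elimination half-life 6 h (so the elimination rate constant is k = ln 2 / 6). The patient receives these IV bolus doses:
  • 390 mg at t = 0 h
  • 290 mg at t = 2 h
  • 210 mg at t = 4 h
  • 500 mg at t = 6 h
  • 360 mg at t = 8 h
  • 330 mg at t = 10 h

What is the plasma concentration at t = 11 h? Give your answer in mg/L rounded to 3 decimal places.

1134.685 mg/L

k = ln 2 / 6 = 0.11552 per h
Dose 1 (390 mg at t=0 h): 390·exp(−0.11552·11) = 109.440 mg/L
Dose 2 (290 mg at t=2 h): 290·exp(−0.11552·9) = 102.530 mg/L
Dose 3 (210 mg at t=4 h): 210·exp(−0.11552·7) = 93.544 mg/L
Dose 4 (500 mg at t=6 h): 500·exp(−0.11552·5) = 280.616 mg/L
Dose 5 (360 mg at t=8 h): 360·exp(−0.11552·3) = 254.558 mg/L
Dose 6 (330 mg at t=10 h): 330·exp(−0.11552·1) = 293.997 mg/L
C(11) = 109.440 + 102.530 + 93.544 + 280.616 + 254.558 + 293.997 = 1134.685 mg/L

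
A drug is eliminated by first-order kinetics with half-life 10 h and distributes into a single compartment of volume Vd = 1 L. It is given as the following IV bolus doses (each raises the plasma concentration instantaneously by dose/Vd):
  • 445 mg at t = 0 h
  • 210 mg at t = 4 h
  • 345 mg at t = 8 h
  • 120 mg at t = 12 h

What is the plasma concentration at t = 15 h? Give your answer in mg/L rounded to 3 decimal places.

k = ln 2 / 10 = 0.06931 per h
Dose 1 (445 mg at t=0 h): 445·exp(−0.06931·15) = 157.331 mg/L
Dose 2 (210 mg at t=4 h): 210·exp(−0.06931·11) = 97.968 mg/L
Dose 3 (345 mg at t=8 h): 345·exp(−0.06931·7) = 212.372 mg/L
Dose 4 (120 mg at t=12 h): 120·exp(−0.06931·3) = 97.470 mg/L
C(15) = 157.331 + 97.968 + 212.372 + 97.470 = 565.142 mg/L

565.142 mg/L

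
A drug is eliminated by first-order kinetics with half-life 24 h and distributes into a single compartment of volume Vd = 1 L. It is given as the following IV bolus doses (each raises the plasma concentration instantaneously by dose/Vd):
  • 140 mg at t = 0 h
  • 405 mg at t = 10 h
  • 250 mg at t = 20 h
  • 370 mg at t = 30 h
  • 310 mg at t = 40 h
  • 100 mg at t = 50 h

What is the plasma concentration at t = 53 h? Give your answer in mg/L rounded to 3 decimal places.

k = ln 2 / 24 = 0.02888 per h
Dose 1 (140 mg at t=0 h): 140·exp(−0.02888·53) = 30.294 mg/L
Dose 2 (405 mg at t=10 h): 405·exp(−0.02888·43) = 116.979 mg/L
Dose 3 (250 mg at t=20 h): 250·exp(−0.02888·33) = 96.388 mg/L
Dose 4 (370 mg at t=30 h): 370·exp(−0.02888·23) = 190.421 mg/L
Dose 5 (310 mg at t=40 h): 310·exp(−0.02888·13) = 212.963 mg/L
Dose 6 (100 mg at t=50 h): 100·exp(−0.02888·3) = 91.700 mg/L
C(53) = 30.294 + 116.979 + 96.388 + 190.421 + 212.963 + 91.700 = 738.746 mg/L

738.746 mg/L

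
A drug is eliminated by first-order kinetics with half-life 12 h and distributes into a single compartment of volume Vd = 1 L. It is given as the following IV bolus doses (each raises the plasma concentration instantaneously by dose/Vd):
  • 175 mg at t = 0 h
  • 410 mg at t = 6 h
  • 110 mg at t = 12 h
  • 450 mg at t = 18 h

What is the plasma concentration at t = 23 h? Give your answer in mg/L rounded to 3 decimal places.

595.318 mg/L

k = ln 2 / 12 = 0.05776 per h
Dose 1 (175 mg at t=0 h): 175·exp(−0.05776·23) = 46.352 mg/L
Dose 2 (410 mg at t=6 h): 410·exp(−0.05776·17) = 153.576 mg/L
Dose 3 (110 mg at t=12 h): 110·exp(−0.05776·11) = 58.270 mg/L
Dose 4 (450 mg at t=18 h): 450·exp(−0.05776·5) = 337.119 mg/L
C(23) = 46.352 + 153.576 + 58.270 + 337.119 = 595.318 mg/L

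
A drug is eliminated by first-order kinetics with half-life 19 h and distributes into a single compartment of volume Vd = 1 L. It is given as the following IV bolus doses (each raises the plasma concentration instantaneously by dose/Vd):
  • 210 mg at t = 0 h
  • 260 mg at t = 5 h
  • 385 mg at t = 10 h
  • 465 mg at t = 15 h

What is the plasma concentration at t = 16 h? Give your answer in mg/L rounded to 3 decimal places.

1048.857 mg/L

k = ln 2 / 19 = 0.03648 per h
Dose 1 (210 mg at t=0 h): 210·exp(−0.03648·16) = 117.144 mg/L
Dose 2 (260 mg at t=5 h): 260·exp(−0.03648·11) = 174.058 mg/L
Dose 3 (385 mg at t=10 h): 385·exp(−0.03648·6) = 309.313 mg/L
Dose 4 (465 mg at t=15 h): 465·exp(−0.03648·1) = 448.342 mg/L
C(16) = 117.144 + 174.058 + 309.313 + 448.342 = 1048.857 mg/L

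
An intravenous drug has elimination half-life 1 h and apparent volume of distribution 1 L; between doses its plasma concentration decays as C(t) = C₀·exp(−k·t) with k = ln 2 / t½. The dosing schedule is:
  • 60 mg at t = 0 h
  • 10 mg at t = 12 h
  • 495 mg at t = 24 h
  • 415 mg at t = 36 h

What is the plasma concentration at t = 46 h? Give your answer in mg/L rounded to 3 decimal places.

k = ln 2 / 1 = 0.69315 per h
Dose 1 (60 mg at t=0 h): 60·exp(−0.69315·46) = 0.000 mg/L
Dose 2 (10 mg at t=12 h): 10·exp(−0.69315·34) = 0.000 mg/L
Dose 3 (495 mg at t=24 h): 495·exp(−0.69315·22) = 0.000 mg/L
Dose 4 (415 mg at t=36 h): 415·exp(−0.69315·10) = 0.405 mg/L
C(46) = 0.000 + 0.000 + 0.000 + 0.405 = 0.405 mg/L

0.405 mg/L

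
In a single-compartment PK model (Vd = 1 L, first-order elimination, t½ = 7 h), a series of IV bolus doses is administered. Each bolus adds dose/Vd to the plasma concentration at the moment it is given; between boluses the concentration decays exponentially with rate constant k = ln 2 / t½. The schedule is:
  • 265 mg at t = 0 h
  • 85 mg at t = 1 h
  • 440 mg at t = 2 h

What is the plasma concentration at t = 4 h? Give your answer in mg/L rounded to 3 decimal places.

602.434 mg/L

k = ln 2 / 7 = 0.09902 per h
Dose 1 (265 mg at t=0 h): 265·exp(−0.09902·4) = 178.332 mg/L
Dose 2 (85 mg at t=1 h): 85·exp(−0.09902·3) = 63.155 mg/L
Dose 3 (440 mg at t=2 h): 440·exp(−0.09902·2) = 360.948 mg/L
C(4) = 178.332 + 63.155 + 360.948 = 602.434 mg/L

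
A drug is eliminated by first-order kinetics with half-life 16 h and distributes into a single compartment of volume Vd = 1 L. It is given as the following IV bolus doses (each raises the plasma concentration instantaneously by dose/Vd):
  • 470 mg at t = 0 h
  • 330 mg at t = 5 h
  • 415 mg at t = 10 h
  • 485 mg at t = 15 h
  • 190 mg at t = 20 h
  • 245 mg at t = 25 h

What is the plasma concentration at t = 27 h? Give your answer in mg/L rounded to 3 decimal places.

k = ln 2 / 16 = 0.04332 per h
Dose 1 (470 mg at t=0 h): 470·exp(−0.04332·27) = 145.918 mg/L
Dose 2 (330 mg at t=5 h): 330·exp(−0.04332·22) = 127.232 mg/L
Dose 3 (415 mg at t=10 h): 415·exp(−0.04332·17) = 198.703 mg/L
Dose 4 (485 mg at t=15 h): 485·exp(−0.04332·12) = 288.383 mg/L
Dose 5 (190 mg at t=20 h): 190·exp(−0.04332·7) = 140.298 mg/L
Dose 6 (245 mg at t=25 h): 245·exp(−0.04332·2) = 224.666 mg/L
C(27) = 145.918 + 127.232 + 198.703 + 288.383 + 140.298 + 224.666 = 1125.201 mg/L

1125.201 mg/L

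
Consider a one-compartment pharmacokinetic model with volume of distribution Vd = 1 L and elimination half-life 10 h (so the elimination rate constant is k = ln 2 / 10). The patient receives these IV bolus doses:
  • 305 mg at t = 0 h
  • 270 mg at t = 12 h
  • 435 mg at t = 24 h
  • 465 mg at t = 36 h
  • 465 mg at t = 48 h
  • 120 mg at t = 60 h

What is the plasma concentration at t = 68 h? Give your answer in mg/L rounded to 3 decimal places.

k = ln 2 / 10 = 0.06931 per h
Dose 1 (305 mg at t=0 h): 305·exp(−0.06931·68) = 2.737 mg/L
Dose 2 (270 mg at t=12 h): 270·exp(−0.06931·56) = 5.567 mg/L
Dose 3 (435 mg at t=24 h): 435·exp(−0.06931·44) = 20.604 mg/L
Dose 4 (465 mg at t=36 h): 465·exp(−0.06931·32) = 50.601 mg/L
Dose 5 (465 mg at t=48 h): 465·exp(−0.06931·20) = 116.250 mg/L
Dose 6 (120 mg at t=60 h): 120·exp(−0.06931·8) = 68.922 mg/L
C(68) = 2.737 + 5.567 + 20.604 + 50.601 + 116.250 + 68.922 = 264.681 mg/L

264.681 mg/L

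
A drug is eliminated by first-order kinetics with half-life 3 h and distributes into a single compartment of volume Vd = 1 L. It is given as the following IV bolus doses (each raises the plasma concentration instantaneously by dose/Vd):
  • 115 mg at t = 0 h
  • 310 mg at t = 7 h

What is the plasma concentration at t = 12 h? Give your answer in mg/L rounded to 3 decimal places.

k = ln 2 / 3 = 0.23105 per h
Dose 1 (115 mg at t=0 h): 115·exp(−0.23105·12) = 7.188 mg/L
Dose 2 (310 mg at t=7 h): 310·exp(−0.23105·5) = 97.644 mg/L
C(12) = 7.188 + 97.644 = 104.831 mg/L

104.831 mg/L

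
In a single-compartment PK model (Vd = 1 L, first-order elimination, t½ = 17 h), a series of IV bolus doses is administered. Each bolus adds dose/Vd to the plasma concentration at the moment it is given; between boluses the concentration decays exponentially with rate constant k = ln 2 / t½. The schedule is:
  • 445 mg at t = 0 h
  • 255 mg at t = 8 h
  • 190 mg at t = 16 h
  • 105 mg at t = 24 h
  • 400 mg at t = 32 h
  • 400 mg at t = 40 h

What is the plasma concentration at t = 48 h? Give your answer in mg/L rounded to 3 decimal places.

k = ln 2 / 17 = 0.04077 per h
Dose 1 (445 mg at t=0 h): 445·exp(−0.04077·48) = 62.863 mg/L
Dose 2 (255 mg at t=8 h): 255·exp(−0.04077·40) = 49.915 mg/L
Dose 3 (190 mg at t=16 h): 190·exp(−0.04077·32) = 51.536 mg/L
Dose 4 (105 mg at t=24 h): 105·exp(−0.04077·24) = 39.464 mg/L
Dose 5 (400 mg at t=32 h): 400·exp(−0.04077·16) = 208.323 mg/L
Dose 6 (400 mg at t=40 h): 400·exp(−0.04077·8) = 288.668 mg/L
C(48) = 62.863 + 49.915 + 51.536 + 39.464 + 208.323 + 288.668 = 700.770 mg/L

700.770 mg/L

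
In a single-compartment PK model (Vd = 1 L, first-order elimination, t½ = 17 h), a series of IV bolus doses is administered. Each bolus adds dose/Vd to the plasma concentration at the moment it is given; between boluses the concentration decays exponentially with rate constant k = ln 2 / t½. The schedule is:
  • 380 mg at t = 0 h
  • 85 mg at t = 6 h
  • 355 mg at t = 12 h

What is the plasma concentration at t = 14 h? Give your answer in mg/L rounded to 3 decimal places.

603.264 mg/L

k = ln 2 / 17 = 0.04077 per h
Dose 1 (380 mg at t=0 h): 380·exp(−0.04077·14) = 214.722 mg/L
Dose 2 (85 mg at t=6 h): 85·exp(−0.04077·8) = 61.342 mg/L
Dose 3 (355 mg at t=12 h): 355·exp(−0.04077·2) = 327.200 mg/L
C(14) = 214.722 + 61.342 + 327.200 = 603.264 mg/L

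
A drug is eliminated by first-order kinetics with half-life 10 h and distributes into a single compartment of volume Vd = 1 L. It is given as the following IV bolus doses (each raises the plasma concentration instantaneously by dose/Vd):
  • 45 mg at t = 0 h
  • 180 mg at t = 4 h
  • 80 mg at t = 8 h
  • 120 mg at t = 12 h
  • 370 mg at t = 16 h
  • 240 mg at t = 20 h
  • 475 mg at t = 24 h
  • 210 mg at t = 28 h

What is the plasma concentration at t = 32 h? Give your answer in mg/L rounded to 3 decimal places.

k = ln 2 / 10 = 0.06931 per h
Dose 1 (45 mg at t=0 h): 45·exp(−0.06931·32) = 4.897 mg/L
Dose 2 (180 mg at t=4 h): 180·exp(−0.06931·28) = 25.846 mg/L
Dose 3 (80 mg at t=8 h): 80·exp(−0.06931·24) = 15.157 mg/L
Dose 4 (120 mg at t=12 h): 120·exp(−0.06931·20) = 30.000 mg/L
Dose 5 (370 mg at t=16 h): 370·exp(−0.06931·16) = 122.054 mg/L
Dose 6 (240 mg at t=20 h): 240·exp(−0.06931·12) = 104.466 mg/L
Dose 7 (475 mg at t=24 h): 475·exp(−0.06931·8) = 272.816 mg/L
Dose 8 (210 mg at t=28 h): 210·exp(−0.06931·4) = 159.150 mg/L
C(32) = 4.897 + 25.846 + 15.157 + 30.000 + 122.054 + 104.466 + 272.816 + 159.150 = 734.386 mg/L

734.386 mg/L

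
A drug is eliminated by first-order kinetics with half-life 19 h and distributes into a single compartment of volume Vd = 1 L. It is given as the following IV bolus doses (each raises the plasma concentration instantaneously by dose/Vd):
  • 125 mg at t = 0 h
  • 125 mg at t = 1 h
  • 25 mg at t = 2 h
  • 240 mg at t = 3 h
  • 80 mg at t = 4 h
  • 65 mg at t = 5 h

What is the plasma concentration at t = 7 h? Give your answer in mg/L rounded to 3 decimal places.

k = ln 2 / 19 = 0.03648 per h
Dose 1 (125 mg at t=0 h): 125·exp(−0.03648·7) = 96.829 mg/L
Dose 2 (125 mg at t=1 h): 125·exp(−0.03648·6) = 100.426 mg/L
Dose 3 (25 mg at t=2 h): 25·exp(−0.03648·5) = 20.832 mg/L
Dose 4 (240 mg at t=3 h): 240·exp(−0.03648·4) = 207.413 mg/L
Dose 5 (80 mg at t=4 h): 80·exp(−0.03648·3) = 71.707 mg/L
Dose 6 (65 mg at t=5 h): 65·exp(−0.03648·2) = 60.426 mg/L
C(7) = 96.829 + 100.426 + 20.832 + 207.413 + 71.707 + 60.426 = 557.633 mg/L

557.633 mg/L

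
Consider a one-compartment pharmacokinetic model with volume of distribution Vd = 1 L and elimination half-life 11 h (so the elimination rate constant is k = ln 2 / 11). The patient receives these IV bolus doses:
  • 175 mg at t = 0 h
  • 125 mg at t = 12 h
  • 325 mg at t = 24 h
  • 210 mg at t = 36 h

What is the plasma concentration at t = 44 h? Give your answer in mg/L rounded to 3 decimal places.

k = ln 2 / 11 = 0.06301 per h
Dose 1 (175 mg at t=0 h): 175·exp(−0.06301·44) = 10.937 mg/L
Dose 2 (125 mg at t=12 h): 125·exp(−0.06301·32) = 16.641 mg/L
Dose 3 (325 mg at t=24 h): 325·exp(−0.06301·20) = 92.163 mg/L
Dose 4 (210 mg at t=36 h): 210·exp(−0.06301·8) = 126.849 mg/L
C(44) = 10.937 + 16.641 + 92.163 + 126.849 = 246.591 mg/L

246.591 mg/L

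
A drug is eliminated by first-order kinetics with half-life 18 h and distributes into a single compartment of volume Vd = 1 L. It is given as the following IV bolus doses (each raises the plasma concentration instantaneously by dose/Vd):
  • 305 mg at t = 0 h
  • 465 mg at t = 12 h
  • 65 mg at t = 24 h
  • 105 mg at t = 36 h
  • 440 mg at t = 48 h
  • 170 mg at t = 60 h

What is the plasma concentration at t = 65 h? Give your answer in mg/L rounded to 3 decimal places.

k = ln 2 / 18 = 0.03851 per h
Dose 1 (305 mg at t=0 h): 305·exp(−0.03851·65) = 24.960 mg/L
Dose 2 (465 mg at t=12 h): 465·exp(−0.03851·53) = 60.407 mg/L
Dose 3 (65 mg at t=24 h): 65·exp(−0.03851·41) = 13.404 mg/L
Dose 4 (105 mg at t=36 h): 105·exp(−0.03851·29) = 34.371 mg/L
Dose 5 (440 mg at t=48 h): 440·exp(−0.03851·17) = 228.637 mg/L
Dose 6 (170 mg at t=60 h): 170·exp(−0.03851·5) = 140.226 mg/L
C(65) = 24.960 + 60.407 + 13.404 + 34.371 + 228.637 + 140.226 = 502.006 mg/L

502.006 mg/L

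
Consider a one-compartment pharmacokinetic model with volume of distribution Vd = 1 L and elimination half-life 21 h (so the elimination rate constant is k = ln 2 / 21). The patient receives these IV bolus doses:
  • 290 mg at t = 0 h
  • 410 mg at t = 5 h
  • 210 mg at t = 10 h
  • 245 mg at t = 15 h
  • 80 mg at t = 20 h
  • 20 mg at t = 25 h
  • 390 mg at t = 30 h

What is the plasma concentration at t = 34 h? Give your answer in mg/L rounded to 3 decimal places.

k = ln 2 / 21 = 0.03301 per h
Dose 1 (290 mg at t=0 h): 290·exp(−0.03301·34) = 94.410 mg/L
Dose 2 (410 mg at t=5 h): 410·exp(−0.03301·29) = 157.426 mg/L
Dose 3 (210 mg at t=10 h): 210·exp(−0.03301·24) = 95.101 mg/L
Dose 4 (245 mg at t=15 h): 245·exp(−0.03301·19) = 130.860 mg/L
Dose 5 (80 mg at t=20 h): 80·exp(−0.03301·14) = 50.397 mg/L
Dose 6 (20 mg at t=25 h): 20·exp(−0.03301·9) = 14.860 mg/L
Dose 7 (390 mg at t=30 h): 390·exp(−0.03301·4) = 341.763 mg/L
C(34) = 94.410 + 157.426 + 95.101 + 130.860 + 50.397 + 14.860 + 341.763 = 884.816 mg/L

884.816 mg/L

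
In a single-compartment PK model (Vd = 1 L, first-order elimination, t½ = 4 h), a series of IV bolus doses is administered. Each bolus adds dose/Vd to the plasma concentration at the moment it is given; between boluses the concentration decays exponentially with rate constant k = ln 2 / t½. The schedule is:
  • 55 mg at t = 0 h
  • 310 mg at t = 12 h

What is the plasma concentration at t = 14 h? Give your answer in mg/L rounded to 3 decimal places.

224.064 mg/L

k = ln 2 / 4 = 0.17329 per h
Dose 1 (55 mg at t=0 h): 55·exp(−0.17329·14) = 4.861 mg/L
Dose 2 (310 mg at t=12 h): 310·exp(−0.17329·2) = 219.203 mg/L
C(14) = 4.861 + 219.203 = 224.064 mg/L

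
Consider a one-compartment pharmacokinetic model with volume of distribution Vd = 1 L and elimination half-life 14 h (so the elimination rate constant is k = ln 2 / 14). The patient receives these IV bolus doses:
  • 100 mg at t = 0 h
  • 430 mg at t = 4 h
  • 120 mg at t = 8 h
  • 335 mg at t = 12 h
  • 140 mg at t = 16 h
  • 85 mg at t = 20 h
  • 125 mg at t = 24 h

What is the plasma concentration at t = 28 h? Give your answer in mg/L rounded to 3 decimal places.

589.361 mg/L

k = ln 2 / 14 = 0.04951 per h
Dose 1 (100 mg at t=0 h): 100·exp(−0.04951·28) = 25.000 mg/L
Dose 2 (430 mg at t=4 h): 430·exp(−0.04951·24) = 131.044 mg/L
Dose 3 (120 mg at t=8 h): 120·exp(−0.04951·20) = 44.580 mg/L
Dose 4 (335 mg at t=12 h): 335·exp(−0.04951·16) = 151.709 mg/L
Dose 5 (140 mg at t=16 h): 140·exp(−0.04951·12) = 77.286 mg/L
Dose 6 (85 mg at t=20 h): 85·exp(−0.04951·8) = 57.201 mg/L
Dose 7 (125 mg at t=24 h): 125·exp(−0.04951·4) = 102.542 mg/L
C(28) = 25.000 + 131.044 + 44.580 + 151.709 + 77.286 + 57.201 + 102.542 = 589.361 mg/L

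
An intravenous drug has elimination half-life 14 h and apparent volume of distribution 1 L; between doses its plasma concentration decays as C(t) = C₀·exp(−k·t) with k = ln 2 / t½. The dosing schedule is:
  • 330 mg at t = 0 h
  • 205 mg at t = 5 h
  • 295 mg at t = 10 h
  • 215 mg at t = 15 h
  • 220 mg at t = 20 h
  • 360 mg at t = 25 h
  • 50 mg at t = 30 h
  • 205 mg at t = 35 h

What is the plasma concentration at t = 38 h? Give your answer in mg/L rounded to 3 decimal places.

k = ln 2 / 14 = 0.04951 per h
Dose 1 (330 mg at t=0 h): 330·exp(−0.04951·38) = 50.284 mg/L
Dose 2 (205 mg at t=5 h): 205·exp(−0.04951·33) = 40.011 mg/L
Dose 3 (295 mg at t=10 h): 295·exp(−0.04951·28) = 73.750 mg/L
Dose 4 (215 mg at t=15 h): 215·exp(−0.04951·23) = 68.848 mg/L
Dose 5 (220 mg at t=20 h): 220·exp(−0.04951·18) = 90.237 mg/L
Dose 6 (360 mg at t=25 h): 360·exp(−0.04951·13) = 189.136 mg/L
Dose 7 (50 mg at t=30 h): 50·exp(−0.04951·8) = 33.648 mg/L
Dose 8 (205 mg at t=35 h): 205·exp(−0.04951·3) = 176.704 mg/L
C(38) = 50.284 + 40.011 + 73.750 + 68.848 + 90.237 + 189.136 + 33.648 + 176.704 = 722.618 mg/L

722.618 mg/L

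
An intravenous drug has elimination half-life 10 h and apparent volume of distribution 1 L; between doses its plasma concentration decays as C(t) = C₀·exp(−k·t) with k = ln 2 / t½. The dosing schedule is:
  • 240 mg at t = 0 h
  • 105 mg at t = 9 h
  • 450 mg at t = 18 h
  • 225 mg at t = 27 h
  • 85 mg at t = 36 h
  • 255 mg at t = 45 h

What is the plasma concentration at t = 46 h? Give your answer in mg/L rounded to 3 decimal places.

k = ln 2 / 10 = 0.06931 per h
Dose 1 (240 mg at t=0 h): 240·exp(−0.06931·46) = 9.896 mg/L
Dose 2 (105 mg at t=9 h): 105·exp(−0.06931·37) = 8.079 mg/L
Dose 3 (450 mg at t=18 h): 450·exp(−0.06931·28) = 64.614 mg/L
Dose 4 (225 mg at t=27 h): 225·exp(−0.06931·19) = 60.287 mg/L
Dose 5 (85 mg at t=36 h): 85·exp(−0.06931·10) = 42.500 mg/L
Dose 6 (255 mg at t=45 h): 255·exp(−0.06931·1) = 237.923 mg/L
C(46) = 9.896 + 8.079 + 64.614 + 60.287 + 42.500 + 237.923 = 423.301 mg/L

423.301 mg/L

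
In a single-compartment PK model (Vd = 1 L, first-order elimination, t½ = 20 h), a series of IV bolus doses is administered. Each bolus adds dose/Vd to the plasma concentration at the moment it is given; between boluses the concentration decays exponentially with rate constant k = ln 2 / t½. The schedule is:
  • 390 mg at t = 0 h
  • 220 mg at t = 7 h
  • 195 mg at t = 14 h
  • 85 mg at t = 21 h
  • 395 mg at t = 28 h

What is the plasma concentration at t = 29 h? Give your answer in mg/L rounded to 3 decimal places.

807.292 mg/L

k = ln 2 / 20 = 0.03466 per h
Dose 1 (390 mg at t=0 h): 390·exp(−0.03466·29) = 142.748 mg/L
Dose 2 (220 mg at t=7 h): 220·exp(−0.03466·22) = 102.634 mg/L
Dose 3 (195 mg at t=14 h): 195·exp(−0.03466·15) = 115.948 mg/L
Dose 4 (85 mg at t=21 h): 85·exp(−0.03466·8) = 64.418 mg/L
Dose 5 (395 mg at t=28 h): 395·exp(−0.03466·1) = 381.545 mg/L
C(29) = 142.748 + 102.634 + 115.948 + 64.418 + 381.545 = 807.292 mg/L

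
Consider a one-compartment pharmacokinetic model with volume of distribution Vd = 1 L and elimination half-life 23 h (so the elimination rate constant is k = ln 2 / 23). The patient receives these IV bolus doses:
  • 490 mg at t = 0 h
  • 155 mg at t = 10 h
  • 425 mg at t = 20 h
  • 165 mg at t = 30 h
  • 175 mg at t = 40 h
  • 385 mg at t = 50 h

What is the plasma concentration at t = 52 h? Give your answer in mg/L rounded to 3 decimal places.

k = ln 2 / 23 = 0.03014 per h
Dose 1 (490 mg at t=0 h): 490·exp(−0.03014·52) = 102.237 mg/L
Dose 2 (155 mg at t=10 h): 155·exp(−0.03014·42) = 43.714 mg/L
Dose 3 (425 mg at t=20 h): 425·exp(−0.03014·32) = 162.018 mg/L
Dose 4 (165 mg at t=30 h): 165·exp(−0.03014·22) = 85.024 mg/L
Dose 5 (175 mg at t=40 h): 175·exp(−0.03014·12) = 121.893 mg/L
Dose 6 (385 mg at t=50 h): 385·exp(−0.03014·2) = 362.480 mg/L
C(52) = 102.237 + 43.714 + 162.018 + 85.024 + 121.893 + 362.480 = 877.367 mg/L

877.367 mg/L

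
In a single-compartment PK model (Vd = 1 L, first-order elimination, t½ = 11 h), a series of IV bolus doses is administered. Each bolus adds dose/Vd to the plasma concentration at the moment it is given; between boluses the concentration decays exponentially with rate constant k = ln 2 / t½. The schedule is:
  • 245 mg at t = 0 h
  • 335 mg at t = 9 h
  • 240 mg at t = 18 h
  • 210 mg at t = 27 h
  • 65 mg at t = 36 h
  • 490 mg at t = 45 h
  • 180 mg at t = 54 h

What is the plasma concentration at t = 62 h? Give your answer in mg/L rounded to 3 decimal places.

344.168 mg/L

k = ln 2 / 11 = 0.06301 per h
Dose 1 (245 mg at t=0 h): 245·exp(−0.06301·62) = 4.926 mg/L
Dose 2 (335 mg at t=9 h): 335·exp(−0.06301·53) = 11.875 mg/L
Dose 3 (240 mg at t=18 h): 240·exp(−0.06301·44) = 15.000 mg/L
Dose 4 (210 mg at t=27 h): 210·exp(−0.06301·35) = 23.142 mg/L
Dose 5 (65 mg at t=36 h): 65·exp(−0.06301·26) = 12.630 mg/L
Dose 6 (490 mg at t=45 h): 490·exp(−0.06301·17) = 167.868 mg/L
Dose 7 (180 mg at t=54 h): 180·exp(−0.06301·8) = 108.728 mg/L
C(62) = 4.926 + 11.875 + 15.000 + 23.142 + 12.630 + 167.868 + 108.728 = 344.168 mg/L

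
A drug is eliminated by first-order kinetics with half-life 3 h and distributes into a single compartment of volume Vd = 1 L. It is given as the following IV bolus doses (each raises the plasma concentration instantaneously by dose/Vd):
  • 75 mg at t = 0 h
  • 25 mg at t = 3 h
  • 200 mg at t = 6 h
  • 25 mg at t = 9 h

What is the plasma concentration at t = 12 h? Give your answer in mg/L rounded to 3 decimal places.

70.312 mg/L

k = ln 2 / 3 = 0.23105 per h
Dose 1 (75 mg at t=0 h): 75·exp(−0.23105·12) = 4.688 mg/L
Dose 2 (25 mg at t=3 h): 25·exp(−0.23105·9) = 3.125 mg/L
Dose 3 (200 mg at t=6 h): 200·exp(−0.23105·6) = 50.000 mg/L
Dose 4 (25 mg at t=9 h): 25·exp(−0.23105·3) = 12.500 mg/L
C(12) = 4.688 + 3.125 + 50.000 + 12.500 = 70.312 mg/L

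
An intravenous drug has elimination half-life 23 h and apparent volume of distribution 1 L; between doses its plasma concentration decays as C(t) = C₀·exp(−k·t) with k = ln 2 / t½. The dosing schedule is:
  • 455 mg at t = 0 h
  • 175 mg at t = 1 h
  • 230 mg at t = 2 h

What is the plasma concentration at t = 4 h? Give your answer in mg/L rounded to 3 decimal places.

k = ln 2 / 23 = 0.03014 per h
Dose 1 (455 mg at t=0 h): 455·exp(−0.03014·4) = 403.328 mg/L
Dose 2 (175 mg at t=1 h): 175·exp(−0.03014·3) = 159.872 mg/L
Dose 3 (230 mg at t=2 h): 230·exp(−0.03014·2) = 216.547 mg/L
C(4) = 403.328 + 159.872 + 216.547 = 779.747 mg/L

779.747 mg/L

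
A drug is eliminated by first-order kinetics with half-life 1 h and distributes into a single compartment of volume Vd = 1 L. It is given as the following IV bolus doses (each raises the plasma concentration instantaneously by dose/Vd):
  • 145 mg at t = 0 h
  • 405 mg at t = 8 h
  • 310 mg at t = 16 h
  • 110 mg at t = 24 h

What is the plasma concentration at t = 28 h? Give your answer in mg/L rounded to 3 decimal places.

k = ln 2 / 1 = 0.69315 per h
Dose 1 (145 mg at t=0 h): 145·exp(−0.69315·28) = 0.000 mg/L
Dose 2 (405 mg at t=8 h): 405·exp(−0.69315·20) = 0.000 mg/L
Dose 3 (310 mg at t=16 h): 310·exp(−0.69315·12) = 0.076 mg/L
Dose 4 (110 mg at t=24 h): 110·exp(−0.69315·4) = 6.875 mg/L
C(28) = 0.000 + 0.000 + 0.076 + 6.875 = 6.951 mg/L

6.951 mg/L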